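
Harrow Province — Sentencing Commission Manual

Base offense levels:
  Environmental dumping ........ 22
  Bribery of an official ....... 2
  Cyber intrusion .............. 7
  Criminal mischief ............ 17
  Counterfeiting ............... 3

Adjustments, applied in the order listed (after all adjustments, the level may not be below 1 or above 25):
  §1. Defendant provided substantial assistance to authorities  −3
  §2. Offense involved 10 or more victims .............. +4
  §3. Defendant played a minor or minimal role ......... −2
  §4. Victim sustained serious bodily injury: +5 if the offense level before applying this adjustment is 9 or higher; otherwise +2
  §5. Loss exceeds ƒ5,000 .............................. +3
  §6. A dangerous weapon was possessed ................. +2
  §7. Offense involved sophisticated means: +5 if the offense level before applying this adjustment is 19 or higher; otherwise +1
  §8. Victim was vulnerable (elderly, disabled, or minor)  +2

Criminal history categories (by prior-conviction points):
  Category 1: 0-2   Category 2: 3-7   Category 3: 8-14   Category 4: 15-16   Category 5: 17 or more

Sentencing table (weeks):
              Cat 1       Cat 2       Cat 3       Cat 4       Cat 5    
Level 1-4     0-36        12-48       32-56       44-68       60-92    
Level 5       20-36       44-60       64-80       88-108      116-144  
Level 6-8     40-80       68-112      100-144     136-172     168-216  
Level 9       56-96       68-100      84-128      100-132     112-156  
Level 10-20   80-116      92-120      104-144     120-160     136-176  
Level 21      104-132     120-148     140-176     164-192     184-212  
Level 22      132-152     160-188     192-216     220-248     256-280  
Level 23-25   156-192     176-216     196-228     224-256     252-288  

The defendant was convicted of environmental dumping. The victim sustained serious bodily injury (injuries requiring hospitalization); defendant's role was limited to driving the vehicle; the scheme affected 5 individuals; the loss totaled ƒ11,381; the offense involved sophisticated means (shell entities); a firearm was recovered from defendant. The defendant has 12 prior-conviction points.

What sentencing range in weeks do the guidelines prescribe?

Base offense level for environmental dumping: 22.
§3 applies: 22 − 2 = 20.
§4 applies (level before this adjustment is 20 ≥ 9, so +5): 20 + 5 = 25.
§5 applies: 25 + 3 = 28.
§6 applies: 28 + 2 = 30.
§7 applies (level before this adjustment is 30 ≥ 19, so +5): 30 + 5 = 35.
Level 35 exceeds the maximum of 25; capped at 25.
Final offense level: 25.
Criminal history: 12 prior points → Category 3 (8-14).
Level 25 falls in the 23-25 band.
Grid: Level 23-25 × Category 3 = 196-228 weeks.

196-228 weeks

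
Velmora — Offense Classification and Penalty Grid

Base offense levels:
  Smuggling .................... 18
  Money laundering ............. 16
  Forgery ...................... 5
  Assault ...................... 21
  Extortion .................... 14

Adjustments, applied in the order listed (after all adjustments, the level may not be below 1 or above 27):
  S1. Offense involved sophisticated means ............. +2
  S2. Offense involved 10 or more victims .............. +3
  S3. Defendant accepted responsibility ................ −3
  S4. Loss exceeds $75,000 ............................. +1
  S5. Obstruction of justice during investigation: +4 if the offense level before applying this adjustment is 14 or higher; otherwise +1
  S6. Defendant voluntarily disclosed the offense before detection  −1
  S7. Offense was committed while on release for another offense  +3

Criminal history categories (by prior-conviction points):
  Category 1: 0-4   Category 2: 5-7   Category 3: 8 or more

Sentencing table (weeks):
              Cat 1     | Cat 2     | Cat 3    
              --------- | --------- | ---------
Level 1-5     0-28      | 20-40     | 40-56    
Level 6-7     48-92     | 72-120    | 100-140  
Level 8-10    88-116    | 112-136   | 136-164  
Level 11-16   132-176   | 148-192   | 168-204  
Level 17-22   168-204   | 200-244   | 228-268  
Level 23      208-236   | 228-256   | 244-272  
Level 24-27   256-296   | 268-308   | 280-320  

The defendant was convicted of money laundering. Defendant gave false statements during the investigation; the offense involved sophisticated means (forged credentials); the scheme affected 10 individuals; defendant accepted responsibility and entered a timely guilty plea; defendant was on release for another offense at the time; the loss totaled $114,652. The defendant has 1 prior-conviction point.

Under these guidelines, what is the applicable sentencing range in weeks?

Base offense level for money laundering: 16.
S1 applies: 16 + 2 = 18.
S2 applies: 18 + 3 = 21.
S3 applies: 21 − 3 = 18.
S4 applies: 18 + 1 = 19.
S5 applies (level before this adjustment is 19 ≥ 14, so +4): 19 + 4 = 23.
S7 applies: 23 + 3 = 26.
Final offense level: 26.
Criminal history: 1 prior point → Category 1 (0-4).
Level 26 falls in the 24-27 band.
Grid: Level 24-27 × Category 1 = 256-296 weeks.

256-296 weeks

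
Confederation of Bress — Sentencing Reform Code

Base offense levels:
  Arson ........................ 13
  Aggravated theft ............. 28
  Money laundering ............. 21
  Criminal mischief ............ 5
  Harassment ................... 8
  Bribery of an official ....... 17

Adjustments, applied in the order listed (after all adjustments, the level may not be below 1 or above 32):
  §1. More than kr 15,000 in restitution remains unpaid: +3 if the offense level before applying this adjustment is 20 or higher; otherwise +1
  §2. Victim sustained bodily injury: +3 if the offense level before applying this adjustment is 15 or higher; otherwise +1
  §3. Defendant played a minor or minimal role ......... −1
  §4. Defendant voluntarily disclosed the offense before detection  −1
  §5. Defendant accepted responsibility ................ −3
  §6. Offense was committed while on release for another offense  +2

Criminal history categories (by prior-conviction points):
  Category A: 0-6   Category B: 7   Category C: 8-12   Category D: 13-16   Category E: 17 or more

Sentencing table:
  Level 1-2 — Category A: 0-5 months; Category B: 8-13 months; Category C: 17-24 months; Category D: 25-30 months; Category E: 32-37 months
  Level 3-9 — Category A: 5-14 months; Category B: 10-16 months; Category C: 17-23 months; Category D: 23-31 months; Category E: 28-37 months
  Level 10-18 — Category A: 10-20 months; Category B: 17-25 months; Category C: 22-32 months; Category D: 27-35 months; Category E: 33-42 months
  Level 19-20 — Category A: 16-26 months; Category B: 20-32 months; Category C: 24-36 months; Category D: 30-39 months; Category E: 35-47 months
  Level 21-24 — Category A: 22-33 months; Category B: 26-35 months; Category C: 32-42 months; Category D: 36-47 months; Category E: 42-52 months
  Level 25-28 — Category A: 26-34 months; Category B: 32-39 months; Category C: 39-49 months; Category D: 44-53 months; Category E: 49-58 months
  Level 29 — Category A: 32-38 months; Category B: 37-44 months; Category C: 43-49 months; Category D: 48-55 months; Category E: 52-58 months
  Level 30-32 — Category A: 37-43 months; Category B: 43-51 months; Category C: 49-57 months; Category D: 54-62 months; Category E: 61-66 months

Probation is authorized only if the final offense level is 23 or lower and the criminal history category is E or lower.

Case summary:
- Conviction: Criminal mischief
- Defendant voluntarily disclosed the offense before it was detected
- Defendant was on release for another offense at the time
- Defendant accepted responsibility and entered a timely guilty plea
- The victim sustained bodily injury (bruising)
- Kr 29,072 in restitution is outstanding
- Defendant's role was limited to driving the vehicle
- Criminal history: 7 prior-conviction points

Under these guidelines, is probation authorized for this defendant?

Base offense level for criminal mischief: 5.
§1 applies (level before this adjustment is 5 < 20, so +1): 5 + 1 = 6.
§2 applies (level before this adjustment is 6 < 15, so +1): 6 + 1 = 7.
§3 applies: 7 − 1 = 6.
§4 applies: 6 − 1 = 5.
§5 applies: 5 − 3 = 2.
§6 applies: 2 + 2 = 4.
Final offense level: 4.
Criminal history: 7 prior points → Category B (7).
Level 4 falls in the 3-9 band.
Grid: Level 3-9 × Category B = 10-16 months.
Probation check: level 4 ≤ 23 and category B ≤ E → eligible.

Yes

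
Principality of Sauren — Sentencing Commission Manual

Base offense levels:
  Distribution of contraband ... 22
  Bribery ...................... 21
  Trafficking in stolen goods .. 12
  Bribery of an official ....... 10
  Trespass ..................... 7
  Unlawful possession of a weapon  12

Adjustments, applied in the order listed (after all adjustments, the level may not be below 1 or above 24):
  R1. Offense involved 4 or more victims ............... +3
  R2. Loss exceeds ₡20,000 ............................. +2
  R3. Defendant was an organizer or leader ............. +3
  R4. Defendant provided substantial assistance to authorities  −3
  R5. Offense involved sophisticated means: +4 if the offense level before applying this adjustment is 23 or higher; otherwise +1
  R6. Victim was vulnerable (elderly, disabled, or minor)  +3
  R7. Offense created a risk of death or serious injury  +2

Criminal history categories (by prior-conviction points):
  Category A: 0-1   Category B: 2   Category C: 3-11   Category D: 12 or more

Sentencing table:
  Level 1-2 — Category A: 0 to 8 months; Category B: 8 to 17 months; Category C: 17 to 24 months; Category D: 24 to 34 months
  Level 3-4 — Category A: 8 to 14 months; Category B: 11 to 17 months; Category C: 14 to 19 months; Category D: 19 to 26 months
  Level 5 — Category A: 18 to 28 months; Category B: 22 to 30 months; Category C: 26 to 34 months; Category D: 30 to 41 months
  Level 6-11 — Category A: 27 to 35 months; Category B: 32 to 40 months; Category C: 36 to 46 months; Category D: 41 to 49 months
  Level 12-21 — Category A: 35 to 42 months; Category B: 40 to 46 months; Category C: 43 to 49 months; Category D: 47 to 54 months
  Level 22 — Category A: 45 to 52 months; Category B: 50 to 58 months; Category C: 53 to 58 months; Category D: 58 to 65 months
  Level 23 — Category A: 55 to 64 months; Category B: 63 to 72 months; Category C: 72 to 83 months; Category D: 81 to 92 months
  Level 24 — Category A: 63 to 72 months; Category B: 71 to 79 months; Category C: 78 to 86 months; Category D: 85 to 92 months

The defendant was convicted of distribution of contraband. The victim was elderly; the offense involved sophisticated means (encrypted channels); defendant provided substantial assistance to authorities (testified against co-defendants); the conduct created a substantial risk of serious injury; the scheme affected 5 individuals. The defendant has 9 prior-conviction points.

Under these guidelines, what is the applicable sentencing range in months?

Base offense level for distribution of contraband: 22.
R1 applies: 22 + 3 = 25.
R2 does not apply.
R3 does not apply.
R4 applies: 25 − 3 = 22.
R5 applies (level before this adjustment is 22 < 23, so +1): 22 + 1 = 23.
R6 applies: 23 + 3 = 26.
R7 applies: 26 + 2 = 28.
Level 28 exceeds the maximum of 24; capped at 24.
Final offense level: 24.
Criminal history: 9 prior points → Category C (3-11).
Level 24 falls in the 24 band.
Grid: Level 24 × Category C = 78-86 months.

78-86 months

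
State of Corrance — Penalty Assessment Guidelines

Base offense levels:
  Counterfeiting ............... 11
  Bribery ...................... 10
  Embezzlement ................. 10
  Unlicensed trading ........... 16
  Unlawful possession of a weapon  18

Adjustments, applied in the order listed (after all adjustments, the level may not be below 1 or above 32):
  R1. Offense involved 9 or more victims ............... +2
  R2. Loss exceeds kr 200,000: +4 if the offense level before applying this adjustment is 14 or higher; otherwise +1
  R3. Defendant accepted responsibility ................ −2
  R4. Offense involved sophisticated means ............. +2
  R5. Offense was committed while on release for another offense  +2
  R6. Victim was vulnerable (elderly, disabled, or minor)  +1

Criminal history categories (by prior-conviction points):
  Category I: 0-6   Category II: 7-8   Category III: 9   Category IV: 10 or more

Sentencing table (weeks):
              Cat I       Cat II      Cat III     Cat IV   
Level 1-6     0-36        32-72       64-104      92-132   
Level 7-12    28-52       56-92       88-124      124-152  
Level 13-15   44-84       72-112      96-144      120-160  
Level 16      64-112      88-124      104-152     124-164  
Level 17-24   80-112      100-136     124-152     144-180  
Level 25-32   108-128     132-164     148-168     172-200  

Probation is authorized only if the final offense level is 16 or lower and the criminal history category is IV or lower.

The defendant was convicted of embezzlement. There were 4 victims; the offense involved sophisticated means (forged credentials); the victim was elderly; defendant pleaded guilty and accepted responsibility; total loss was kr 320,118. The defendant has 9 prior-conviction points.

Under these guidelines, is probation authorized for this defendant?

Base offense level for embezzlement: 10.
R2 applies (level before this adjustment is 10 < 14, so +1): 10 + 1 = 11.
R3 applies: 11 − 2 = 9.
R4 applies: 9 + 2 = 11.
R6 applies: 11 + 1 = 12.
Final offense level: 12.
Criminal history: 9 prior points → Category III (9).
Level 12 falls in the 7-12 band.
Grid: Level 7-12 × Category III = 88-124 weeks.
Probation check: level 12 ≤ 16 and category III ≤ IV → eligible.

Yes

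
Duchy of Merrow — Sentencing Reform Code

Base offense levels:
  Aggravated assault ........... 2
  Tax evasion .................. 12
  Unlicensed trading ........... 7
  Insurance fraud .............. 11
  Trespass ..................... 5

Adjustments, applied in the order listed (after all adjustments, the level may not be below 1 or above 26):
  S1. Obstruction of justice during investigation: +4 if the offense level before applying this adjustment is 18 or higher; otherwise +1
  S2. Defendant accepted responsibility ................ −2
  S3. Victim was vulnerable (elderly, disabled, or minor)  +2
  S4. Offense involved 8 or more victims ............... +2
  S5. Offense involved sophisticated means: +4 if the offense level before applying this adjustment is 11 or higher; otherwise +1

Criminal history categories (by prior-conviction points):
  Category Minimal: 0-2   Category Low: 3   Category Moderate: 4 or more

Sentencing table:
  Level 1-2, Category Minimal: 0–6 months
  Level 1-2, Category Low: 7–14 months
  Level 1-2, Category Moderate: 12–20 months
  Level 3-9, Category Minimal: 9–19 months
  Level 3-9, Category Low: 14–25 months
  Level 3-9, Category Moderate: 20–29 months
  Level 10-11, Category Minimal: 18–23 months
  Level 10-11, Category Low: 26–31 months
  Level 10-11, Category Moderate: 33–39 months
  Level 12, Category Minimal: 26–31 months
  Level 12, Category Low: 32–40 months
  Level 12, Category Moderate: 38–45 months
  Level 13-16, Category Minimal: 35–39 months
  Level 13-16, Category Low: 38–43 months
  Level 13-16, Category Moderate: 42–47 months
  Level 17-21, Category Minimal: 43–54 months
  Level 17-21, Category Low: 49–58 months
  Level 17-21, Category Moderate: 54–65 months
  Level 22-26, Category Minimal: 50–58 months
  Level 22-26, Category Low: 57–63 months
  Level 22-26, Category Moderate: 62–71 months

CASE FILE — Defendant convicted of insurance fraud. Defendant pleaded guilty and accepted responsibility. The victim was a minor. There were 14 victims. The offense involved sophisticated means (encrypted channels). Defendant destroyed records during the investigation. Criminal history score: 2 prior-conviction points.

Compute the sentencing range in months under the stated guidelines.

Base offense level for insurance fraud: 11.
S1 applies (level before this adjustment is 11 < 18, so +1): 11 + 1 = 12.
S2 applies: 12 − 2 = 10.
S3 applies: 10 + 2 = 12.
S4 applies: 12 + 2 = 14.
S5 applies (level before this adjustment is 14 ≥ 11, so +4): 14 + 4 = 18.
Final offense level: 18.
Criminal history: 2 prior points → Category Minimal (0-2).
Level 18 falls in the 17-21 band.
Grid: Level 17-21 × Category Minimal = 43-54 months.

43-54 months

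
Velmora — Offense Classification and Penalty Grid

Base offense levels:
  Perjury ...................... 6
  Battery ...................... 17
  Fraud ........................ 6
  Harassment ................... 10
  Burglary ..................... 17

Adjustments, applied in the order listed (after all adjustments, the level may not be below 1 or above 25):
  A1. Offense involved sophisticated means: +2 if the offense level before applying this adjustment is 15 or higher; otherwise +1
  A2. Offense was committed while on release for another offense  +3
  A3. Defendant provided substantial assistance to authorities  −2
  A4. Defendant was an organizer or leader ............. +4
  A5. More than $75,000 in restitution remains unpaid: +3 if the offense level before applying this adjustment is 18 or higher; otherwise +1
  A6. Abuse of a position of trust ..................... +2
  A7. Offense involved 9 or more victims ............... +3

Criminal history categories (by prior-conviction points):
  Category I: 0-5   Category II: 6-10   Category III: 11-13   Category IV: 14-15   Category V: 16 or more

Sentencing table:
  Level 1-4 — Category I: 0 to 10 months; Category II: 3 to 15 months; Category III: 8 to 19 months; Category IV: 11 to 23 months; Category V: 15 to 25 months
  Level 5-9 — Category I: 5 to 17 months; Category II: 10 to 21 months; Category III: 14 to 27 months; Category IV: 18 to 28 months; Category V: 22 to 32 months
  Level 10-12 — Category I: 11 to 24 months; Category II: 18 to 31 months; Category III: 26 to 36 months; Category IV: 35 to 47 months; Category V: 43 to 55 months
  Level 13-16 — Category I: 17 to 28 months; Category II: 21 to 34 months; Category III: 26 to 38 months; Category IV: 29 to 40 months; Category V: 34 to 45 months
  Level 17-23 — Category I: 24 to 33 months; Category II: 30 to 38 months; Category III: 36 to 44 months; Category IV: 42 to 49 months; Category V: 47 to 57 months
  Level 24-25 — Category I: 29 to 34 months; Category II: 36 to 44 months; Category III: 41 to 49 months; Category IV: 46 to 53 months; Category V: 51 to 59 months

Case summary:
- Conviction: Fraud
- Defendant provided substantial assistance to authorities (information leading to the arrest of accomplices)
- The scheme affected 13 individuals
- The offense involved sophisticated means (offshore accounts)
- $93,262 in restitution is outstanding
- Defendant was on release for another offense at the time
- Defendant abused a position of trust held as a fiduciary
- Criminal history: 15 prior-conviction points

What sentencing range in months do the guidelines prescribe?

Base offense level for fraud: 6.
A1 applies (level before this adjustment is 6 < 15, so +1): 6 + 1 = 7.
A2 applies: 7 + 3 = 10.
A3 applies: 10 − 2 = 8.
A5 applies (level before this adjustment is 8 < 18, so +1): 8 + 1 = 9.
A6 applies: 9 + 2 = 11.
A7 applies: 11 + 3 = 14.
Final offense level: 14.
Criminal history: 15 prior points → Category IV (14-15).
Level 14 falls in the 13-16 band.
Grid: Level 13-16 × Category IV = 29-40 months.

29-40 months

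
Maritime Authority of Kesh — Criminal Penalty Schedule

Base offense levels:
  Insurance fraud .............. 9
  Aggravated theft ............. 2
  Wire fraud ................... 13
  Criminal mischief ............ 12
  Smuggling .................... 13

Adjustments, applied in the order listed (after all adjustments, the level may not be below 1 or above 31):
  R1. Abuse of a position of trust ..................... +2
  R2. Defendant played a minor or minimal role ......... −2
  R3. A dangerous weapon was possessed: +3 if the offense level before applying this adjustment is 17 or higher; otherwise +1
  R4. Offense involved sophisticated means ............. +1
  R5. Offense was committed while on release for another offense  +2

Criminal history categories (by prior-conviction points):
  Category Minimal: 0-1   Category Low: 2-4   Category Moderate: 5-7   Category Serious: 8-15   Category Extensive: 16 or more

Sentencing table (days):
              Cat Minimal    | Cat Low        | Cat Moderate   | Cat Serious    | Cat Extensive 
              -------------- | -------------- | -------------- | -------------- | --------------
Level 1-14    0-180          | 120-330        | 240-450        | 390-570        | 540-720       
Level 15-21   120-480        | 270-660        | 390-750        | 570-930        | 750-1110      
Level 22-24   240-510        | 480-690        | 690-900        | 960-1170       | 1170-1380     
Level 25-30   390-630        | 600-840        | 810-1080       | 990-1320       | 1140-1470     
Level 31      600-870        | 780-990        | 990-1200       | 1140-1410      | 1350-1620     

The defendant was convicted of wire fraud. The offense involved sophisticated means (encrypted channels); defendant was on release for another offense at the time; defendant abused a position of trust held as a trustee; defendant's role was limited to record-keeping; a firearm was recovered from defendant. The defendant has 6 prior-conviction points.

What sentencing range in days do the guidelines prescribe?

390-750 days

Base offense level for wire fraud: 13.
R1 applies: 13 + 2 = 15.
R2 applies: 15 − 2 = 13.
R3 applies (level before this adjustment is 13 < 17, so +1): 13 + 1 = 14.
R4 applies: 14 + 1 = 15.
R5 applies: 15 + 2 = 17.
Final offense level: 17.
Criminal history: 6 prior points → Category Moderate (5-7).
Level 17 falls in the 15-21 band.
Grid: Level 15-21 × Category Moderate = 390-750 days.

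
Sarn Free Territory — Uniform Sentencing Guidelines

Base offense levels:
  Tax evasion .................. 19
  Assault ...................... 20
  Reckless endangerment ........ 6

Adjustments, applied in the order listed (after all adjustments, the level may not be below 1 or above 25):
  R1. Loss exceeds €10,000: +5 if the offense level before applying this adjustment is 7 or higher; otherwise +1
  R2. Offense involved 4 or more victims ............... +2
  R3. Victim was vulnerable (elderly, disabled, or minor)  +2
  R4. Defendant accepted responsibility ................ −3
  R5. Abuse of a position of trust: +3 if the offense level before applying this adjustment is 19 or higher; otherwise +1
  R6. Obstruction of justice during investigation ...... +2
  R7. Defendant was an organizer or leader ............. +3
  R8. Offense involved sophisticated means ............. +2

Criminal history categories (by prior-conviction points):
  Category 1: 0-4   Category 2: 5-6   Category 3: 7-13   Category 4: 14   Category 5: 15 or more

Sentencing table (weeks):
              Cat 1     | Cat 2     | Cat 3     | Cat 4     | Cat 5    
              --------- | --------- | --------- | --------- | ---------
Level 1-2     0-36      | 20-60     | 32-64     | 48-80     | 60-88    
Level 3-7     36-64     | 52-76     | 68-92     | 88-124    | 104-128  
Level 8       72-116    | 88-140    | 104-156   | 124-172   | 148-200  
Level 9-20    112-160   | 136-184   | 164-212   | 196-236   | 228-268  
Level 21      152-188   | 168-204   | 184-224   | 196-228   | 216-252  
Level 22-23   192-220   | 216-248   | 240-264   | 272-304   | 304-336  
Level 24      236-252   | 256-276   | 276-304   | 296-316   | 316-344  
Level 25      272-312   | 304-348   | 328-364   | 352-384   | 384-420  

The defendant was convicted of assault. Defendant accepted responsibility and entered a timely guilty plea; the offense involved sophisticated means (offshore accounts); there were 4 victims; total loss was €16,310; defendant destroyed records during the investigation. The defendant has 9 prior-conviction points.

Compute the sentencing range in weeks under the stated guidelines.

Base offense level for assault: 20.
R1 applies (level before this adjustment is 20 ≥ 7, so +5): 20 + 5 = 25.
R2 applies: 25 + 2 = 27.
R3 does not apply.
R4 applies: 27 − 3 = 24.
R5 does not apply.
R6 applies: 24 + 2 = 26.
R8 applies: 26 + 2 = 28.
Level 28 exceeds the maximum of 25; capped at 25.
Final offense level: 25.
Criminal history: 9 prior points → Category 3 (7-13).
Level 25 falls in the 25 band.
Grid: Level 25 × Category 3 = 328-364 weeks.

328-364 weeks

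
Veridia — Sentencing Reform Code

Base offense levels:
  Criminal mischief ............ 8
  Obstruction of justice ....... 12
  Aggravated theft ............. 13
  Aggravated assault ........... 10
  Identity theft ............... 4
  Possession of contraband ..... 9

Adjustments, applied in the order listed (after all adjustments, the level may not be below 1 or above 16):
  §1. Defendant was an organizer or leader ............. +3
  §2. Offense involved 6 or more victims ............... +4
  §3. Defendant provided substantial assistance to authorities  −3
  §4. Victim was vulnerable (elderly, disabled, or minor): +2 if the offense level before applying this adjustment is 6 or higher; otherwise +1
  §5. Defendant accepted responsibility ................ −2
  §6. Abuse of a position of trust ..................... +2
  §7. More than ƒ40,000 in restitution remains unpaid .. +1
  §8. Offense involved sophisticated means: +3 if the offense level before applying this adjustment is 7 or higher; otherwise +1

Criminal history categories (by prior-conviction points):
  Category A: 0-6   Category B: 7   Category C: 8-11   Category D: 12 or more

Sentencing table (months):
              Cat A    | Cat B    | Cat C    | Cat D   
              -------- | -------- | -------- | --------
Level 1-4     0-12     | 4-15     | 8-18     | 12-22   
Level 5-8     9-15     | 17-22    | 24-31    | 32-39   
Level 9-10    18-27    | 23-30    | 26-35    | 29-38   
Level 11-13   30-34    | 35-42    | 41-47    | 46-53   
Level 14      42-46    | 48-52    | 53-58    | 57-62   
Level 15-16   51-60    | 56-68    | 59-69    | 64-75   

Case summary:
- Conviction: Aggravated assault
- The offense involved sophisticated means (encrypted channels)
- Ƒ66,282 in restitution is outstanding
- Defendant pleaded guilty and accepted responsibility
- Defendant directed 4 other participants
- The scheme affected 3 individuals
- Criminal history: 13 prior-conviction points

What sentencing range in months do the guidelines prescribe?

64-75 months

Base offense level for aggravated assault: 10.
§1 applies: 10 + 3 = 13.
§3 does not apply.
§4 does not apply.
§5 applies: 13 − 2 = 11.
§6 does not apply.
§7 applies: 11 + 1 = 12.
§8 applies (level before this adjustment is 12 ≥ 7, so +3): 12 + 3 = 15.
Final offense level: 15.
Criminal history: 13 prior points → Category D (12+).
Level 15 falls in the 15-16 band.
Grid: Level 15-16 × Category D = 64-75 months.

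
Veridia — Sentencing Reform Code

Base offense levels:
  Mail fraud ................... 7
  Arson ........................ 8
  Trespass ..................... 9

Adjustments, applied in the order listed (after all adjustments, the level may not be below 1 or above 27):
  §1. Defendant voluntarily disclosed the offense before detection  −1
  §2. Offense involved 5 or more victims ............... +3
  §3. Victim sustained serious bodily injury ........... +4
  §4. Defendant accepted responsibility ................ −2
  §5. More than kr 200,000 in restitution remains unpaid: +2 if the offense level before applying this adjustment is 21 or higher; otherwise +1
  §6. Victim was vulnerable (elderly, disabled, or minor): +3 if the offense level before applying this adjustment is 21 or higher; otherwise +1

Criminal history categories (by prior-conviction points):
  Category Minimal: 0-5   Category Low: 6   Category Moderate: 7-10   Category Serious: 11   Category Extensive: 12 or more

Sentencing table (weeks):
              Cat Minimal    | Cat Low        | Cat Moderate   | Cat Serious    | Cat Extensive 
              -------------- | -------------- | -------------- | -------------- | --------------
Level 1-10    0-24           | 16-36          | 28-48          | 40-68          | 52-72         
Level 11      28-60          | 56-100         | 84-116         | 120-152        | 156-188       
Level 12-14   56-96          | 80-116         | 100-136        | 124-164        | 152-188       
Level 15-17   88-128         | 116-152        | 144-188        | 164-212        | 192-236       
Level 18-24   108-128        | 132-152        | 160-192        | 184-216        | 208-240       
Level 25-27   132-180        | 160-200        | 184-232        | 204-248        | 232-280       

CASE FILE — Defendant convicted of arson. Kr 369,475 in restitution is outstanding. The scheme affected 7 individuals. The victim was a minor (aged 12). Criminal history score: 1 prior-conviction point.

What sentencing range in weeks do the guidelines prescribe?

56-96 weeks

Base offense level for arson: 8.
§1 does not apply.
§2 applies: 8 + 3 = 11.
§4 does not apply.
§5 applies (level before this adjustment is 11 < 21, so +1): 11 + 1 = 12.
§6 applies (level before this adjustment is 12 < 21, so +1): 12 + 1 = 13.
Final offense level: 13.
Criminal history: 1 prior point → Category Minimal (0-5).
Level 13 falls in the 12-14 band.
Grid: Level 12-14 × Category Minimal = 56-96 weeks.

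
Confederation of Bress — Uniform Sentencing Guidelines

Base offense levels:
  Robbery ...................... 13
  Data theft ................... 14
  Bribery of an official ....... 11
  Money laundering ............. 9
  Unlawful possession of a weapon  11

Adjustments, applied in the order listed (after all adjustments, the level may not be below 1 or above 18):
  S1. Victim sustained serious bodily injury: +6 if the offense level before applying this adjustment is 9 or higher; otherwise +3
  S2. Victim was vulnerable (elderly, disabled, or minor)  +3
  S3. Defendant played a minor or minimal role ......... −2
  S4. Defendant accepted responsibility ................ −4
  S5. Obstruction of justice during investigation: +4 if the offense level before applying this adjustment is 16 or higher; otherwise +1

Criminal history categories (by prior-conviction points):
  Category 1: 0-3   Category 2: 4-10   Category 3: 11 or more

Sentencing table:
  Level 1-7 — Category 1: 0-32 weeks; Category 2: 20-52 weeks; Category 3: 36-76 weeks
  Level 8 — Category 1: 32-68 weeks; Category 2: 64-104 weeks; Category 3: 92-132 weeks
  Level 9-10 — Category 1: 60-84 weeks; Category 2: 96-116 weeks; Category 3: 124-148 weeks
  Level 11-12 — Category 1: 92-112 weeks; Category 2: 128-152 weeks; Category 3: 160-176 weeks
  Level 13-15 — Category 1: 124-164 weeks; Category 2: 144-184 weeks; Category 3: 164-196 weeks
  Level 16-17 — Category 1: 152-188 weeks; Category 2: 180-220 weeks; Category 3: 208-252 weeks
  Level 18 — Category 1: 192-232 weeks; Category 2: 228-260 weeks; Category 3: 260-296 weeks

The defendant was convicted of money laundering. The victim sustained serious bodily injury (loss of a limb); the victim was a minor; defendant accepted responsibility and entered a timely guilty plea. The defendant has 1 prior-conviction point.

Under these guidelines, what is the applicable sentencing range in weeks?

Base offense level for money laundering: 9.
S1 applies (level before this adjustment is 9 ≥ 9, so +6): 9 + 6 = 15.
S2 applies: 15 + 3 = 18.
S3 does not apply.
S4 applies: 18 − 4 = 14.
Final offense level: 14.
Criminal history: 1 prior point → Category 1 (0-3).
Level 14 falls in the 13-15 band.
Grid: Level 13-15 × Category 1 = 124-164 weeks.

124-164 weeks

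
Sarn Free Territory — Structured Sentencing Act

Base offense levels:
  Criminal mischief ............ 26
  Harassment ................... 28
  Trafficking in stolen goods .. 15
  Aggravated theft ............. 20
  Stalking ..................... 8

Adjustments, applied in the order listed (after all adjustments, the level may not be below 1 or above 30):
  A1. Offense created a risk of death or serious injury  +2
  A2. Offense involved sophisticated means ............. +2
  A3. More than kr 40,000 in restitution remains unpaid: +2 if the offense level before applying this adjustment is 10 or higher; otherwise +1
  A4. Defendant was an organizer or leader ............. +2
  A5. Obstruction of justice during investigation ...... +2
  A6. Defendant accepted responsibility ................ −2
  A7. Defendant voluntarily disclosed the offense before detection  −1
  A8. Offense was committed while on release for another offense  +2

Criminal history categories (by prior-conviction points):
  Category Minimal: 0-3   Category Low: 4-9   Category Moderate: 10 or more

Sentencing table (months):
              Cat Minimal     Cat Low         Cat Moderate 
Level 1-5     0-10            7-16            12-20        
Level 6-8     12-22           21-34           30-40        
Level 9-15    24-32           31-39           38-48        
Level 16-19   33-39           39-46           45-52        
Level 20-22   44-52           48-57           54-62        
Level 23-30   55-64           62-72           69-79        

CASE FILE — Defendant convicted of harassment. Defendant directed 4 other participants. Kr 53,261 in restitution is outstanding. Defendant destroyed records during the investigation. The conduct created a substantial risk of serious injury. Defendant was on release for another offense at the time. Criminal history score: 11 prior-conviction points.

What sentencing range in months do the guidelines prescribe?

Base offense level for harassment: 28.
A1 applies: 28 + 2 = 30.
A2 does not apply.
A3 applies (level before this adjustment is 30 ≥ 10, so +2): 30 + 2 = 32.
A4 applies: 32 + 2 = 34.
A5 applies: 34 + 2 = 36.
A6 does not apply.
A8 applies: 36 + 2 = 38.
Level 38 exceeds the maximum of 30; capped at 30.
Final offense level: 30.
Criminal history: 11 prior points → Category Moderate (10+).
Level 30 falls in the 23-30 band.
Grid: Level 23-30 × Category Moderate = 69-79 months.

69-79 months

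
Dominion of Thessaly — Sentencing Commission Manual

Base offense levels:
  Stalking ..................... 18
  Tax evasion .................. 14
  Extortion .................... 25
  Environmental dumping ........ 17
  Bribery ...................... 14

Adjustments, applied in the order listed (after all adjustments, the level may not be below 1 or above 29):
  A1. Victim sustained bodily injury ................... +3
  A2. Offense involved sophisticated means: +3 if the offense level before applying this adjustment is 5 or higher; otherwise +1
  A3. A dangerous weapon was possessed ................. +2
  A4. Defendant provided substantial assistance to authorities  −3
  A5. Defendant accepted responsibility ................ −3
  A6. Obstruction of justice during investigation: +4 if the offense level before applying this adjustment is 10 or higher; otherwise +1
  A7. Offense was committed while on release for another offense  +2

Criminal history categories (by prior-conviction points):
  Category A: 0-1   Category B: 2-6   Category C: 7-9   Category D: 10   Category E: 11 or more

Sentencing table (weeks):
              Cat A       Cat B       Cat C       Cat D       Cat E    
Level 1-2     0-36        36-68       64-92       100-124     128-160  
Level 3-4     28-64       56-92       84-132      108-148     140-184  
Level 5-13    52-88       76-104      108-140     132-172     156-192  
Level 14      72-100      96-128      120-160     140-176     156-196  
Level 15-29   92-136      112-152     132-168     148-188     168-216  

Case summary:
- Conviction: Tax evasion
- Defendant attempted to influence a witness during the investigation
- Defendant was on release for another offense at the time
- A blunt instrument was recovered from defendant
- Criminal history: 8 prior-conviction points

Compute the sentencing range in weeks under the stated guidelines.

132-168 weeks

Base offense level for tax evasion: 14.
A1 does not apply.
A2 does not apply.
A3 applies: 14 + 2 = 16.
A6 applies (level before this adjustment is 16 ≥ 10, so +4): 16 + 4 = 20.
A7 applies: 20 + 2 = 22.
Final offense level: 22.
Criminal history: 8 prior points → Category C (7-9).
Level 22 falls in the 15-29 band.
Grid: Level 15-29 × Category C = 132-168 weeks.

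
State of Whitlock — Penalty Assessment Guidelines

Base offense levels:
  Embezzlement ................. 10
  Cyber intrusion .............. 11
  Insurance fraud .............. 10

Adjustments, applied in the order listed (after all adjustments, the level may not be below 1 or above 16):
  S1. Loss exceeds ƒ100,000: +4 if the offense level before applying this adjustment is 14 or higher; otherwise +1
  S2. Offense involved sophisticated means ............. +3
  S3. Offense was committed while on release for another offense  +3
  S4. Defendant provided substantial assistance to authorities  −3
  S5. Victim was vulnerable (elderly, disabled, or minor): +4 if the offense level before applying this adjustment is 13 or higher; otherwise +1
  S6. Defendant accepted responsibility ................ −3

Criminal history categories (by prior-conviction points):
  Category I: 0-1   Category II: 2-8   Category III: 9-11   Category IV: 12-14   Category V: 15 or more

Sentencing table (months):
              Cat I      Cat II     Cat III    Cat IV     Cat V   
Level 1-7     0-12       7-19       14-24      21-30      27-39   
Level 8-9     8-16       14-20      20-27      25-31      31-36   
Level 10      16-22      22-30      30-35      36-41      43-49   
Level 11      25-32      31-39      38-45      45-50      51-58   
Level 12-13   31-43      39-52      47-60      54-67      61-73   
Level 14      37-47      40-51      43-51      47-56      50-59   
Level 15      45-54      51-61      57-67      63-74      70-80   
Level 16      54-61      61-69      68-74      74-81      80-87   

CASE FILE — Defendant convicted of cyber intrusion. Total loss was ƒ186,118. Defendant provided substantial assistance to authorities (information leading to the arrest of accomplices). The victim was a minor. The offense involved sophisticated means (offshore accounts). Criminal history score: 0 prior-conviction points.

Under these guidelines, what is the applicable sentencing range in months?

Base offense level for cyber intrusion: 11.
S1 applies (level before this adjustment is 11 < 14, so +1): 11 + 1 = 12.
S2 applies: 12 + 3 = 15.
S4 applies: 15 − 3 = 12.
S5 applies (level before this adjustment is 12 < 13, so +1): 12 + 1 = 13.
Final offense level: 13.
Criminal history: 0 prior points → Category I (0-1).
Level 13 falls in the 12-13 band.
Grid: Level 12-13 × Category I = 31-43 months.

31-43 months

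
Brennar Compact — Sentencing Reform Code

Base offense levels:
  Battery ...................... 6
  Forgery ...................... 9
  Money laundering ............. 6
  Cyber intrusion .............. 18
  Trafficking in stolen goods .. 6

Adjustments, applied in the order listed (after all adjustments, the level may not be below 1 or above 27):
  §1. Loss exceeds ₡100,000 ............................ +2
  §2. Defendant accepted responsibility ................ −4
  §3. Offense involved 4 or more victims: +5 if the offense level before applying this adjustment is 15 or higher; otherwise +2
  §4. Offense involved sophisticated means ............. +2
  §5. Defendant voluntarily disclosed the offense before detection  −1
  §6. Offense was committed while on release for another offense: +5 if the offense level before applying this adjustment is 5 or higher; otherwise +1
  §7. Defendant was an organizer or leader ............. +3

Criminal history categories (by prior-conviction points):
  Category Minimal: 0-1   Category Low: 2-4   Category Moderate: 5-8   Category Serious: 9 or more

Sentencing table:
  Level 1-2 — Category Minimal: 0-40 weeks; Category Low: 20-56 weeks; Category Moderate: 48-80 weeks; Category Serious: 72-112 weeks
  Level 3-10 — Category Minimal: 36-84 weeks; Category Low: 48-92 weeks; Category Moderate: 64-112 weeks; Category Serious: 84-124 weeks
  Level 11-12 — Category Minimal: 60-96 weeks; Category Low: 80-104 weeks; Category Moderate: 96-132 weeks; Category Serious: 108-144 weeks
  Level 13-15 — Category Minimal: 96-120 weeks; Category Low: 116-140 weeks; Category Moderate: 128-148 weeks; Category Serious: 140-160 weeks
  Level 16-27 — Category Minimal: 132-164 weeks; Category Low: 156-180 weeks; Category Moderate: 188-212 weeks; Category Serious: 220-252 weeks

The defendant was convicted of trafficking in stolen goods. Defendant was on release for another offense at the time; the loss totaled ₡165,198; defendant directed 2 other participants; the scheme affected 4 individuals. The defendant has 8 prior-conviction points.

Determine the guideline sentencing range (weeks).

188-212 weeks

Base offense level for trafficking in stolen goods: 6.
§1 applies: 6 + 2 = 8.
§3 applies (level before this adjustment is 8 < 15, so +2): 8 + 2 = 10.
§4 does not apply.
§5 does not apply.
§6 applies (level before this adjustment is 10 ≥ 5, so +5): 10 + 5 = 15.
§7 applies: 15 + 3 = 18.
Final offense level: 18.
Criminal history: 8 prior points → Category Moderate (5-8).
Level 18 falls in the 16-27 band.
Grid: Level 16-27 × Category Moderate = 188-212 weeks.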